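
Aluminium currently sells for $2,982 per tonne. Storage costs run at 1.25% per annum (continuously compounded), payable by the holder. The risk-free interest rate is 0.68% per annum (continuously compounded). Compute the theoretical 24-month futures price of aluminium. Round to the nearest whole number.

Net carry = r + u − y = 0.0068 + 0.0125 − 0.0000 = 0.0193
F = S·e^((r+u−y)T) = 2982 · e^(0.0193 × 24/12) = 2982 · e^0.038600
= 2982 × 1.039355 = $3,099 per tonne

$3,099 per tonne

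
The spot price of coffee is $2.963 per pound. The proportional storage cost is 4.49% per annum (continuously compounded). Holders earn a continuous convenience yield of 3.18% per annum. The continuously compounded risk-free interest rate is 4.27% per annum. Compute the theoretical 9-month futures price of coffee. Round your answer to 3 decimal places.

Net carry = r + u − y = 0.0427 + 0.0449 − 0.0318 = 0.0558
F = S·e^((r+u−y)T) = 2.963 · e^(0.0558 × 9/12) = 2.963 · e^0.041850
= 2.963 × 1.042738 = $3.090 per pound

$3.090 per pound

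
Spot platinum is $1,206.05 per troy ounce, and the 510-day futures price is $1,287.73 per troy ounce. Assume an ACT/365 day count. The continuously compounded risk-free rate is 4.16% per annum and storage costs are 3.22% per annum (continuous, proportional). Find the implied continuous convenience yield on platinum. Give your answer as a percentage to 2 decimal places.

F = S·e^((r+u−y)T) ⇒ (r+u−y) = ln(F/S)/T
ln(1287.73/1206.05) = 0.065530; /T ⇒ 0.046899
y = r + u − ln(F/S)/T = 0.0416 + 0.0322 − 0.046899 = 0.026901
y = 2.69%

2.69%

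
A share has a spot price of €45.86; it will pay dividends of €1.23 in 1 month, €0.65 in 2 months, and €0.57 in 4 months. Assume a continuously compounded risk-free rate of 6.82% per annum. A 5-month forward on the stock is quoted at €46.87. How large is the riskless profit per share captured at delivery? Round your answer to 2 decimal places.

PV(dividends) I = 1.23·e^(−0.0682·1/12) + 0.65·e^(−0.0682·2/12) + 0.57·e^(−0.0682·4/12) = 2.4229
Fair forward F* = (S − I)·e^(rT) = (45.86 − 2.4229)·e^0.028417 = 43.4371 × 1.028825 = 44.6892
Market €46.87 > fair 44.6892: forward overpriced → cash-and-carry (borrow at r, buy the stock and collect the dividends, short the forward).
Profit at T = |F_mkt − F*| = |46.87 − 44.6892| = €2.18 per share

€2.18 per share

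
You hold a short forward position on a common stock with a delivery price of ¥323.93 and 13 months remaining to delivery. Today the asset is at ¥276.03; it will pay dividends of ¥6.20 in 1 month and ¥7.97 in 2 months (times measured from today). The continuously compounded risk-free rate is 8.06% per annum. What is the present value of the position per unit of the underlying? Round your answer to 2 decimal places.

PV(remaining dividends) I = 6.20·e^(−0.0806·1/12) + 7.97·e^(−0.0806·2/12) = 14.0221
Current forward F = (S − I)·e^(rT) = (276.03 − 14.0221)·e^(0.0806·13/12) = 262.0079 × 1.091242 = 285.9140
Value (long) = (F − K)·e^(−rT) = (285.9140 − 323.93) × 0.916387 = -34.8374
Short position value = −(long value) = ¥34.84

¥34.84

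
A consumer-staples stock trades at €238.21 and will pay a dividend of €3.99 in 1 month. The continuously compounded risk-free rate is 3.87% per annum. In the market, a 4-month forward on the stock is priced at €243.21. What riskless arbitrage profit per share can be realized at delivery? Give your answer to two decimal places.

€5.94 per share

PV(dividends) I = 3.99·e^(−0.0387·1/12) = 3.9772
Fair forward F* = (S − I)·e^(rT) = (238.21 − 3.9772)·e^0.012900 = 234.2328 × 1.012984 = 237.2741
Market €243.21 > fair 237.2741: forward overpriced → cash-and-carry (borrow at r, buy the stock and collect the dividends, short the forward).
Profit at T = |F_mkt − F*| = |243.21 − 237.2741| = €5.94 per share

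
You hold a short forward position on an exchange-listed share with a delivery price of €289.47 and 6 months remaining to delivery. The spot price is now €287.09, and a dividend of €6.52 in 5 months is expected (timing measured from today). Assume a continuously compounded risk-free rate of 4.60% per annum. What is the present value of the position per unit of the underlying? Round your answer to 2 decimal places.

€2.19

PV(remaining dividends) I = 6.52·e^(−0.0460·5/12) = 6.3962
Current forward F = (S − I)·e^(rT) = (287.09 − 6.3962)·e^(0.0460·6/12) = 280.6938 × 1.023267 = 287.2247
Value (long) = (F − K)·e^(−rT) = (287.2247 − 289.47) × 0.977262 = -2.1942
Short position value = −(long value) = €2.19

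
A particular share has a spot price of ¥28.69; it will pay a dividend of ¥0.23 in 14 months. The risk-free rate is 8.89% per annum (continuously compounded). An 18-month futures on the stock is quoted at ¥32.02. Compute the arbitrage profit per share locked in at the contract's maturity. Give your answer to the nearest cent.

PV(dividends) I = 0.23·e^(−0.0889·14/12) = 0.2073
Fair futures F* = (S − I)·e^(rT) = (28.69 − 0.2073)·e^0.133350 = 28.4827 × 1.142650 = 32.5458
Market ¥32.02 < fair 32.5458: forward underpriced → reverse cash-and-carry (short the stock, invest proceeds at r, pay the dividends, go long the forward).
Profit at T = |F_mkt − F*| = |32.02 − 32.5458| = ¥0.53 per share

¥0.53 per share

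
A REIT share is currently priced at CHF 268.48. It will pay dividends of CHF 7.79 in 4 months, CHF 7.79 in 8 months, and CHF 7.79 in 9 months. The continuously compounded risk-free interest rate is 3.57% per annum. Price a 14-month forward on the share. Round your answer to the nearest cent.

CHF 256.04

PV(dividends) I = 7.79·e^(−0.0357·4/12) + 7.79·e^(−0.0357·8/12) + 7.79·e^(−0.0357·9/12)
I = 7.6978 + 7.6068 + 7.5842 = 22.8888
F = (S − I)·e^(rT) = (268.48 − 22.8888) · e^(0.0357·14/12)
= 245.5912 · e^0.041650 = 245.5912 × 1.042530 = CHF 256.04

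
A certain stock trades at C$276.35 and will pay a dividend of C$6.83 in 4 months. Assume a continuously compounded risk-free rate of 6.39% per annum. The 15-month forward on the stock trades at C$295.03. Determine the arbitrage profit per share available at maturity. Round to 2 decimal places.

C$2.94 per share

PV(dividends) I = 6.83·e^(−0.0639·4/12) = 6.6861
Fair forward F* = (S − I)·e^(rT) = (276.35 − 6.6861)·e^0.079875 = 269.6639 × 1.083152 = 292.0870
Market C$295.03 > fair 292.0870: forward overpriced → cash-and-carry (borrow at r, buy the stock and collect the dividends, short the forward).
Profit at T = |F_mkt − F*| = |295.03 − 292.0870| = C$2.94 per share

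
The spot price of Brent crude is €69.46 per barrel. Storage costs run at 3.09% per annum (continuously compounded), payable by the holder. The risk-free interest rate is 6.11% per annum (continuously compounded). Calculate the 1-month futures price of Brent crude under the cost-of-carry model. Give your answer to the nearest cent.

Net carry = r + u − y = 0.0611 + 0.0309 − 0.0000 = 0.0920
F = S·e^((r+u−y)T) = 69.46 · e^(0.0920 × 1/12) = 69.46 · e^0.007667
= 69.46 × 1.007696 = €69.99 per barrel

€69.99 per barrel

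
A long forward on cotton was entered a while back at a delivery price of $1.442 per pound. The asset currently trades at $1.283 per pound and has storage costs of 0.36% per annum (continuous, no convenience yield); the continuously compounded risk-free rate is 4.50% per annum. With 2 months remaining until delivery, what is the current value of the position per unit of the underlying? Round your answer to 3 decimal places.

Current fair forward for the remaining 2 months: F = S·e^((r + u)·T), (r + u) = 0.0450 + 0.0036 = 0.0486
F = 1.283 · e^(0.0486 × 2/12) = 1.283 × 1.008133 = 1.2934
Value of long forward = (F − K)·e^(−rT) = (1.2934 − 1.442) · e^(−0.0450·2/12)
= -0.1486 × 0.992528 = -0.147

-$0.147 per pound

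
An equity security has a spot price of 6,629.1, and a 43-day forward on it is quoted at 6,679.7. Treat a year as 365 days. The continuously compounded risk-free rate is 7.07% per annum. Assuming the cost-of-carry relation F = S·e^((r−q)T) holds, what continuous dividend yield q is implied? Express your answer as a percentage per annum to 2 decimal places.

0.62%

From F = S·e^((r−q)T): (r − q) = ln(F/S)/T
ln(6679.7/6629.1) = ln(1.007633) = 0.007604
(r − q) = 0.007604 / (43/365) = 0.064546
q = r − ln(F/S)/T = 0.0707 − 0.064546 = 0.006154
q = 0.62%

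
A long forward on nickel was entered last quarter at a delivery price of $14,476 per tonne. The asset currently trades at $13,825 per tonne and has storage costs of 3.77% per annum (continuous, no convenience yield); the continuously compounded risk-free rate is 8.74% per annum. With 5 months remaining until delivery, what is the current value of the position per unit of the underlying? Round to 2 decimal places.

$85.57 per tonne

Current fair forward for the remaining 5 months: F = S·e^((r + u)·T), (r + u) = 0.0874 + 0.0377 = 0.1251
F = 13825 · e^(0.1251 × 5/12) = 13825 × 1.05350742 = 14564.7401
Value of long forward = (F − K)·e^(−rT) = (14564.7401 − 14476) · e^(−0.0874·5/12)
= 88.7401 × 0.96423844 = 85.57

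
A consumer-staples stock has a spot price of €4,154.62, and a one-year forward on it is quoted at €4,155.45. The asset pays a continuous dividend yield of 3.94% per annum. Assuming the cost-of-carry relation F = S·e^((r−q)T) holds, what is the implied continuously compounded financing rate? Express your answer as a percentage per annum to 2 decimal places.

3.96%

From F = S·e^((r−q)T): (r − q) = ln(F/S)/T
ln(4155.45/4154.62) = ln(1.000200) = 0.000200
(r − q) = 0.000200 / (12/12) = 0.000200
r = ln(F/S)/T + q = 0.000200 + 0.0394 = 0.039600
r = 3.96%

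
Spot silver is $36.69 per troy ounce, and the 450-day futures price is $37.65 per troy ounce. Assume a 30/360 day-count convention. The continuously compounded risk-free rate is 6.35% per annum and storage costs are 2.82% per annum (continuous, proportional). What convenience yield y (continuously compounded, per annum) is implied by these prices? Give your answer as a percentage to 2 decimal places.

F = S·e^((r+u−y)T) ⇒ (r+u−y) = ln(F/S)/T
ln(37.65/36.69) = 0.025829; /T ⇒ 0.020663
y = r + u − ln(F/S)/T = 0.0635 + 0.0282 − 0.020663 = 0.071037
y = 7.10%

7.10%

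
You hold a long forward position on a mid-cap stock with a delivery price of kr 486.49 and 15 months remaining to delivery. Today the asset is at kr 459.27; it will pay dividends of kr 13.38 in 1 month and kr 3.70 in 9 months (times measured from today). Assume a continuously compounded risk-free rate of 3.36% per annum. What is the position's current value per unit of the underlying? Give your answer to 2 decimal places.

-kr 24.16

PV(remaining dividends) I = 13.38·e^(−0.0336·1/12) + 3.70·e^(−0.0336·9/12) = 16.9505
Current forward F = (S − I)·e^(rT) = (459.27 − 16.9505)·e^(0.0336·15/12) = 442.3195 × 1.042894 = 461.2924
Value (long) = (F − K)·e^(−rT) = (461.2924 − 486.49) × 0.958870 = -24.1612
Value = -kr 24.16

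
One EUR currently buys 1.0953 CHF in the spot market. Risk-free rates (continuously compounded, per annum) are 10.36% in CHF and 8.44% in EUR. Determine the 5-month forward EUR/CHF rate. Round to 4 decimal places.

F = S·e^((r_CHF − r_EUR)T) = 1.0953 · e^((0.1036 − 0.0844) × 5/12)
= 1.0953 · e^0.008000 = 1.0953 × 1.008032
F = 1.1041 CHF per EUR

1.1041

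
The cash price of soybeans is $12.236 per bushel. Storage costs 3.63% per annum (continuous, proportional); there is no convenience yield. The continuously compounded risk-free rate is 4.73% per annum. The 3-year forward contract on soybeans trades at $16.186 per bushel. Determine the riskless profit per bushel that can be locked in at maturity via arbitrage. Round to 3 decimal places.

$0.462 per bushel

Fair forward: F* = S·e^(carry·T), with carry = (r + u) = 0.0473 + 0.0363 = 0.0836
F* = 12.236 · e^(0.0836 × 3) = 12.236 · e^0.250800 = 12.236 × 1.285053 = $15.7239
Market $16.186 > fair $15.7239: forward overpriced → cash-and-carry (buy spot, short the forward).
At maturity, profit = |F_mkt − F*| = |16.186 − 15.7239| = $0.462 per bushel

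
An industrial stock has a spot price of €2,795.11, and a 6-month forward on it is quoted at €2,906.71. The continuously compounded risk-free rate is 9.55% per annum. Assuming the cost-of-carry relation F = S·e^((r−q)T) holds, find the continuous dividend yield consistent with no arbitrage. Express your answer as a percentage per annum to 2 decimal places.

1.72%

From F = S·e^((r−q)T): (r − q) = ln(F/S)/T
ln(2906.71/2795.11) = ln(1.039927) = 0.039151
(r − q) = 0.039151 / (6/12) = 0.078302
q = r − ln(F/S)/T = 0.0955 − 0.078302 = 0.017198
q = 1.72%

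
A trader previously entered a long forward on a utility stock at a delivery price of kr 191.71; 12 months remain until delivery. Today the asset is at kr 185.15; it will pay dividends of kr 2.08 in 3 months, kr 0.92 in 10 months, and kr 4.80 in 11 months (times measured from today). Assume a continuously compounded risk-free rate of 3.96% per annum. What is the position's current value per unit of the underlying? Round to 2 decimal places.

PV(remaining dividends) I = 2.08·e^(−0.0396·3/12) + 0.92·e^(−0.0396·10/12) + 4.80·e^(−0.0396·11/12) = 7.5785
Current forward F = (S − I)·e^(rT) = (185.15 − 7.5785)·e^(0.0396·12/12) = 177.5715 × 1.040395 = 184.7445
Value (long) = (F − K)·e^(−rT) = (184.7445 − 191.71) × 0.961174 = -6.6951
Value = -kr 6.70

-kr 6.70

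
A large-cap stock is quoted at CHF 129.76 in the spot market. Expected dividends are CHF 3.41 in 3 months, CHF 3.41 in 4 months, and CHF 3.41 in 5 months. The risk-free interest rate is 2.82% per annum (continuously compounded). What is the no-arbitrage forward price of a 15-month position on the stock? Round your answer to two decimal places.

CHF 123.92

PV(dividends) I = 3.41·e^(−0.0282·3/12) + 3.41·e^(−0.0282·4/12) + 3.41·e^(−0.0282·5/12)
I = 3.3860 + 3.3781 + 3.3702 = 10.1343
F = (S − I)·e^(rT) = (129.76 − 10.1343) · e^(0.0282·15/12)
= 119.6257 · e^0.035250 = 119.6257 × 1.035879 = CHF 123.92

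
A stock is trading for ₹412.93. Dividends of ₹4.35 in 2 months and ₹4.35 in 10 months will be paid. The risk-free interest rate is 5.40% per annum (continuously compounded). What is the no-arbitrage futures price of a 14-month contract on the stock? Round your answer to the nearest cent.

PV(dividends) I = 4.35·e^(−0.0540·2/12) + 4.35·e^(−0.0540·10/12)
I = 4.3110 + 4.1586 = 8.4696
F = (S − I)·e^(rT) = (412.93 − 8.4696) · e^(0.0540·14/12)
= 404.4604 · e^0.063000 = 404.4604 × 1.065027 = ₹430.76

₹430.76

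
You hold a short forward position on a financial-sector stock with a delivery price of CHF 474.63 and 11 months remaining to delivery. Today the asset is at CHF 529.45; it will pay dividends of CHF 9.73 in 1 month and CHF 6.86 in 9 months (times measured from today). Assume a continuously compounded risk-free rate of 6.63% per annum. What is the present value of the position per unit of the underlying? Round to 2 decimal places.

-CHF 66.60

PV(remaining dividends) I = 9.73·e^(−0.0663·1/12) + 6.86·e^(−0.0663·9/12) = 16.2036
Current forward F = (S − I)·e^(rT) = (529.45 − 16.2036)·e^(0.0663·11/12) = 513.2464 × 1.062660 = 545.4064
Value (long) = (F − K)·e^(−rT) = (545.4064 − 474.63) × 0.941035 = 66.6031
Short position value = −(long value) = -CHF 66.60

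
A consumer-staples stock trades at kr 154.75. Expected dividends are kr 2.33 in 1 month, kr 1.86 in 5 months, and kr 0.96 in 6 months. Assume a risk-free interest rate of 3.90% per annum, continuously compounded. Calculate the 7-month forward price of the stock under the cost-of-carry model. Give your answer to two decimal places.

PV(dividends) I = 2.33·e^(−0.0390·1/12) + 1.86·e^(−0.0390·5/12) + 0.96·e^(−0.0390·6/12)
I = 2.3224 + 1.8300 + 0.9415 = 5.0939
F = (S − I)·e^(rT) = (154.75 − 5.0939) · e^(0.0390·7/12)
= 149.6561 · e^0.022750 = 149.6561 × 1.023011 = kr 153.10

kr 153.10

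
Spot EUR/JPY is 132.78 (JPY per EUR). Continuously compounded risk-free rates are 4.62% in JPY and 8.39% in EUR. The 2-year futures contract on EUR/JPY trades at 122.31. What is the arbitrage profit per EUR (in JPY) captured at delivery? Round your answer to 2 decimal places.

Fair futures: F* = S·e^(carry·T), with carry = (r_JPY − r_EUR) = 0.0462 − 0.0839 = -0.0377
F* = 132.78 · e^(-0.0377 × 2) = 132.78 · e^-0.075400 = 132.78 × 0.927372 = 123.1365
Market 122.31 < fair 123.1365: forward underpriced → reverse cash-and-carry (short spot, go long the forward).
At maturity, profit = |F_mkt − F*| = |122.31 − 123.1365| = 0.83 per EUR (in JPY)

0.83 per EUR (in JPY)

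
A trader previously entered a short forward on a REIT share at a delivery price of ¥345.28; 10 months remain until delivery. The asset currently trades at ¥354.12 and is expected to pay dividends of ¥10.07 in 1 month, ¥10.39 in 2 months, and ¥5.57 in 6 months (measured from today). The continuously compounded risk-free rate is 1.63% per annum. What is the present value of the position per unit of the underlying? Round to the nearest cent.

PV(remaining dividends) I = 10.07·e^(−0.0163·1/12) + 10.39·e^(−0.0163·2/12) + 5.57·e^(−0.0163·6/12) = 25.9429
Current forward F = (S − I)·e^(rT) = (354.12 − 25.9429)·e^(0.0163·10/12) = 328.1771 × 1.013676 = 332.6653
Value (long) = (F − K)·e^(−rT) = (332.6653 − 345.28) × 0.986509 = -12.4445
Short position value = −(long value) = ¥12.44

¥12.44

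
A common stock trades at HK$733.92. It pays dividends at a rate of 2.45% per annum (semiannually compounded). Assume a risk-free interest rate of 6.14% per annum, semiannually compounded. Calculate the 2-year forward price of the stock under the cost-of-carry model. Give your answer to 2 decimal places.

HK$788.91

F = S · (1+r/2)^(2T) / (1+q/2)^(2T)
= 733.92 × 1.128572 / 1.049908 = 733.92 × 1.074925
F = HK$788.91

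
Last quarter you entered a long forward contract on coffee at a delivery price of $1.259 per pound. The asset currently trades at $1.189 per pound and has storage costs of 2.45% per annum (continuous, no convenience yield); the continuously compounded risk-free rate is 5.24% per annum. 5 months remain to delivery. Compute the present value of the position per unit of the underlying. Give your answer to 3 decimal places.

-$0.031 per pound

Current fair forward for the remaining 5 months: F = S·e^((r + u)·T), (r + u) = 0.0524 + 0.0245 = 0.0769
F = 1.189 · e^(0.0769 × 5/12) = 1.189 × 1.032561 = 1.2277
Value of long forward = (F − K)·e^(−rT) = (1.2277 − 1.259) · e^(−0.0524·5/12)
= -0.0313 × 0.978403 = -0.031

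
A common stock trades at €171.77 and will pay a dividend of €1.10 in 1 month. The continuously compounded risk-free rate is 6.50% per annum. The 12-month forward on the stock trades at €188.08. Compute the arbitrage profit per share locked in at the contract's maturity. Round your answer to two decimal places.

€5.94 per share

PV(dividends) I = 1.10·e^(−0.0650·1/12) = 1.0941
Fair forward F* = (S − I)·e^(rT) = (171.77 − 1.0941)·e^0.065000 = 170.6759 × 1.067159 = 182.1383
Market €188.08 > fair 182.1383: forward overpriced → cash-and-carry (borrow at r, buy the stock and collect the dividends, short the forward).
Profit at T = |F_mkt − F*| = |188.08 − 182.1383| = €5.94 per share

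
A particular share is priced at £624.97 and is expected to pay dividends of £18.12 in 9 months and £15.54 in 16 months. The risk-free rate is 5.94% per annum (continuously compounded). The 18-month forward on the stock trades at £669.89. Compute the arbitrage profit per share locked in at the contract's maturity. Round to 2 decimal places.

PV(dividends) I = 18.12·e^(−0.0594·9/12) + 15.54·e^(−0.0594·16/12) = 31.6872
Fair forward F* = (S − I)·e^(rT) = (624.97 − 31.6872)·e^0.089100 = 593.2828 × 1.093190 = 648.5708
Market £669.89 > fair 648.5708: forward overpriced → cash-and-carry (borrow at r, buy the stock and collect the dividends, short the forward).
Profit at T = |F_mkt − F*| = |669.89 − 648.5708| = £21.32 per share

£21.32 per share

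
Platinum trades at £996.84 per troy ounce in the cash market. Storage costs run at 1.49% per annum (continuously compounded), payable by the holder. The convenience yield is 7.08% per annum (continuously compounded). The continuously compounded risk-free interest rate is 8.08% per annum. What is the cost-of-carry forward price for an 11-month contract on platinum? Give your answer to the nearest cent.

£1,019.85 per troy ounce

Net carry = r + u − y = 0.0808 + 0.0149 − 0.0708 = 0.0249
F = S·e^((r+u−y)T) = 996.84 · e^(0.0249 × 11/12) = 996.84 · e^0.022825
= 996.84 × 1.023087 = £1,019.85 per troy ounce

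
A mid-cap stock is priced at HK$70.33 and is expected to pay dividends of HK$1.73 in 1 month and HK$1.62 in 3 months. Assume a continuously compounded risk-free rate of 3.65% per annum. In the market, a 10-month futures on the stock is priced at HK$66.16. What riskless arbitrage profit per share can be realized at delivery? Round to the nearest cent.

PV(dividends) I = 1.73·e^(−0.0365·1/12) + 1.62·e^(−0.0365·3/12) = 3.3300
Fair futures F* = (S − I)·e^(rT) = (70.33 − 3.3300)·e^0.030417 = 67.0000 × 1.030884 = 69.0692
Market HK$66.16 < fair 69.0692: forward underpriced → reverse cash-and-carry (short the stock, invest proceeds at r, pay the dividends, go long the forward).
Profit at T = |F_mkt − F*| = |66.16 − 69.0692| = HK$2.91 per share

HK$2.91 per share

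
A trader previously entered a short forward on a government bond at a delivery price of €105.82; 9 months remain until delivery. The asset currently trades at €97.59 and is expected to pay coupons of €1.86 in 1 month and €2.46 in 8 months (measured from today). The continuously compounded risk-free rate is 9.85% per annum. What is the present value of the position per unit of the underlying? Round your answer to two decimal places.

PV(remaining coupons) I = 1.86·e^(−0.0985·1/12) + 2.46·e^(−0.0985·8/12) = 4.1484
Current forward F = (S − I)·e^(rT) = (97.59 − 4.1484)·e^(0.0985·9/12) = 93.4416 × 1.076672 = 100.6060
Value (long) = (F − K)·e^(−rT) = (100.6060 − 105.82) × 0.928788 = -4.8427
Short position value = −(long value) = €4.84

€4.84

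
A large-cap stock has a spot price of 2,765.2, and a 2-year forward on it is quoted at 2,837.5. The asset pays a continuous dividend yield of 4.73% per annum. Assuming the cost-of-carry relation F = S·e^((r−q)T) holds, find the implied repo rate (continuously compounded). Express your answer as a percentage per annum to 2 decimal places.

From F = S·e^((r−q)T): (r − q) = ln(F/S)/T
ln(2837.5/2765.2) = ln(1.026146) = 0.025810
(r − q) = 0.025810 / (2) = 0.012905
r = ln(F/S)/T + q = 0.012905 + 0.0473 = 0.060205
r = 6.02%

6.02%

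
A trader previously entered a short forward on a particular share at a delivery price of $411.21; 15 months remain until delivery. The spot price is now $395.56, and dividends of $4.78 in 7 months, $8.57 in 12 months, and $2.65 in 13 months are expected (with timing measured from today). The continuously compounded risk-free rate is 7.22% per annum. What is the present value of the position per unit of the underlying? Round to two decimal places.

-$4.83

PV(remaining dividends) I = 4.78·e^(−0.0722·7/12) + 8.57·e^(−0.0722·12/12) + 2.65·e^(−0.0722·13/12) = 15.0065
Current forward F = (S − I)·e^(rT) = (395.56 − 15.0065)·e^(0.0722·15/12) = 380.5535 × 1.094448 = 416.4960
Value (long) = (F − K)·e^(−rT) = (416.4960 − 411.21) × 0.913703 = 4.8298
Short position value = −(long value) = -$4.83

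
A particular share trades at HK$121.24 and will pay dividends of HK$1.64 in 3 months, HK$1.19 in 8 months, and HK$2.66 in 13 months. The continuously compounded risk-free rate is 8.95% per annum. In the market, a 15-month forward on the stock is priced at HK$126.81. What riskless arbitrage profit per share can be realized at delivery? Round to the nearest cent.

HK$3.03 per share

PV(dividends) I = 1.64·e^(−0.0895·3/12) + 1.19·e^(−0.0895·8/12) + 2.66·e^(−0.0895·13/12) = 5.1390
Fair forward F* = (S − I)·e^(rT) = (121.24 − 5.1390)·e^0.111875 = 116.1010 × 1.118373 = 129.8442
Market HK$126.81 < fair 129.8442: forward underpriced → reverse cash-and-carry (short the stock, invest proceeds at r, pay the dividends, go long the forward).
Profit at T = |F_mkt − F*| = |126.81 − 129.8442| = HK$3.03 per share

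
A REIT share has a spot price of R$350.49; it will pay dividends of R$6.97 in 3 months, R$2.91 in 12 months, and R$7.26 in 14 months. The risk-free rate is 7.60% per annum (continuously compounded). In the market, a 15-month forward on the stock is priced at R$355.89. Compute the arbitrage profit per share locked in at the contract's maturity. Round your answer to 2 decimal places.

R$11.74 per share

PV(dividends) I = 6.97·e^(−0.0760·3/12) + 2.91·e^(−0.0760·12/12) + 7.26·e^(−0.0760·14/12) = 16.1798
Fair forward F* = (S − I)·e^(rT) = (350.49 − 16.1798)·e^0.095000 = 334.3102 × 1.099659 = 367.6272
Market R$355.89 < fair 367.6272: forward underpriced → reverse cash-and-carry (short the stock, invest proceeds at r, pay the dividends, go long the forward).
Profit at T = |F_mkt − F*| = |355.89 − 367.6272| = R$11.74 per share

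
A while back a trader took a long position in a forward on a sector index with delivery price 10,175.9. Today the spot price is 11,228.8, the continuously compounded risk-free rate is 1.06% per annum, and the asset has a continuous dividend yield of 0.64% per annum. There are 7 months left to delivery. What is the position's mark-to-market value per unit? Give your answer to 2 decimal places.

1073.78

Current fair forward for the remaining 7 months: F = S·e^((r − q)·T), (r − q) = 0.0106 − 0.0064 = 0.0042
F = 11228.8 · e^(0.0042 × 7/12) = 11228.8 × 1.00245300 = 11256.3442
Value of long forward = (F − K)·e^(−rT) = (11256.3442 − 10175.9) · e^(−0.0106·7/12)
= 1080.4442 × 0.99383574 = 1073.78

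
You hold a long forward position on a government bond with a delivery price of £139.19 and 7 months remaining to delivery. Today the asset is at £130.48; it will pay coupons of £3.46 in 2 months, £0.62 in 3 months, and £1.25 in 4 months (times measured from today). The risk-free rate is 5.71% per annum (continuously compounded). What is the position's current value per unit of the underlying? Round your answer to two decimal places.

-£9.42

PV(remaining coupons) I = 3.46·e^(−0.0571·2/12) + 0.62·e^(−0.0571·3/12) + 1.25·e^(−0.0571·4/12) = 5.2649
Current forward F = (S − I)·e^(rT) = (130.48 − 5.2649)·e^(0.0571·7/12) = 125.2151 × 1.033869 = 129.4560
Value (long) = (F − K)·e^(−rT) = (129.4560 − 139.19) × 0.967240 = -9.4151
Value = -£9.42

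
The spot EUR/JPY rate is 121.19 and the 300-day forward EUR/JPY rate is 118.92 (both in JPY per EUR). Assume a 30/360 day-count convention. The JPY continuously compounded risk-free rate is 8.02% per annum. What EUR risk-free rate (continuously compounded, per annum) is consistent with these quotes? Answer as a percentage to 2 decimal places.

10.29%

F = S·e^((r_JPY − r_EUR)T) ⇒ r_EUR = r_JPY − ln(F/S)/T
ln(118.92/121.19) = -0.018909; /(300/360) = -0.022691
r_EUR = 0.0802 + 0.022691 = 0.102891
r_EUR = 10.29%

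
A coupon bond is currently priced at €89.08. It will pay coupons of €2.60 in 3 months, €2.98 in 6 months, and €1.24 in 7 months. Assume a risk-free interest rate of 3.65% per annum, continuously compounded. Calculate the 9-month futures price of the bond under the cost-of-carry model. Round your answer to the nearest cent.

PV(coupons) I = 2.60·e^(−0.0365·3/12) + 2.98·e^(−0.0365·6/12) + 1.24·e^(−0.0365·7/12)
I = 2.5764 + 2.9261 + 1.2139 = 6.7164
F = (S − I)·e^(rT) = (89.08 − 6.7164) · e^(0.0365·9/12)
= 82.3636 · e^0.027375 = 82.3636 × 1.027753 = €84.65

€84.65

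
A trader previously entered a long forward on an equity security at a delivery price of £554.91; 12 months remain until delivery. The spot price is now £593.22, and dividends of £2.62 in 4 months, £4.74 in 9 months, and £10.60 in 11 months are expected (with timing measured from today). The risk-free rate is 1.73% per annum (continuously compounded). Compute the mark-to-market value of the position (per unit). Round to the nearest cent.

£30.11

PV(remaining dividends) I = 2.62·e^(−0.0173·4/12) + 4.74·e^(−0.0173·9/12) + 10.60·e^(−0.0173·11/12) = 17.7171
Current forward F = (S − I)·e^(rT) = (593.22 − 17.7171)·e^(0.0173·12/12) = 575.5029 × 1.017451 = 585.5460
Value (long) = (F − K)·e^(−rT) = (585.5460 − 554.91) × 0.982849 = 30.1106
Value = £30.11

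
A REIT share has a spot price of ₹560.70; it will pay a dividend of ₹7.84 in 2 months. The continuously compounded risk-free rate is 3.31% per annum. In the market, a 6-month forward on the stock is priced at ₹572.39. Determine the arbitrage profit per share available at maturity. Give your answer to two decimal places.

₹10.26 per share

PV(dividends) I = 7.84·e^(−0.0331·2/12) = 7.7969
Fair forward F* = (S − I)·e^(rT) = (560.70 − 7.7969)·e^0.016550 = 552.9031 × 1.016688 = 562.1299
Market ₹572.39 > fair 562.1299: forward overpriced → cash-and-carry (borrow at r, buy the stock and collect the dividends, short the forward).
Profit at T = |F_mkt − F*| = |572.39 − 562.1299| = ₹10.26 per share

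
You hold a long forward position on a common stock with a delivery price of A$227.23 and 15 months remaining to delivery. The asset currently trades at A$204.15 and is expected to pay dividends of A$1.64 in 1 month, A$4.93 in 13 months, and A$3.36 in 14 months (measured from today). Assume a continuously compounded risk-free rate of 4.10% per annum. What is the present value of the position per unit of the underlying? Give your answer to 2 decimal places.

-A$21.28

PV(remaining dividends) I = 1.64·e^(−0.0410·1/12) + 4.93·e^(−0.0410·13/12) + 3.36·e^(−0.0410·14/12) = 9.5533
Current forward F = (S − I)·e^(rT) = (204.15 − 9.5533)·e^(0.0410·15/12) = 194.5967 × 1.052586 = 204.8298
Value (long) = (F − K)·e^(−rT) = (204.8298 − 227.23) × 0.950041 = -21.2811
Value = -A$21.28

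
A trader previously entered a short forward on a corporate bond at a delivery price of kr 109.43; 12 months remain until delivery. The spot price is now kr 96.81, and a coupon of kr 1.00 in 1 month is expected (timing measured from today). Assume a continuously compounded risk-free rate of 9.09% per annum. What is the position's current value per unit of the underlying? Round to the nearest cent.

PV(remaining coupons) I = 1.00·e^(−0.0909·1/12) = 0.9925
Current forward F = (S − I)·e^(rT) = (96.81 − 0.9925)·e^(0.0909·12/12) = 95.8175 × 1.095159 = 104.9354
Value (long) = (F − K)·e^(−rT) = (104.9354 − 109.43) × 0.913109 = -4.1041
Short position value = −(long value) = kr 4.10

kr 4.10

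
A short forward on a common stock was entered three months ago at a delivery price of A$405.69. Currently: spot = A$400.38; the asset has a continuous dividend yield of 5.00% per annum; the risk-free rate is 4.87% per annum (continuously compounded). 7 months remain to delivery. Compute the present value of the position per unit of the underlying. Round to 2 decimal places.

Current fair forward for the remaining 7 months: F = S·e^((r − q)·T), (r − q) = 0.0487 − 0.0500 = -0.0013
F = 400.38 · e^(-0.0013 × 7/12) = 400.38 × 0.999242 = 400.0765
Value of long forward = (F − K)·e^(−rT) = (400.0765 − 405.69) · e^(−0.0487·7/12)
= -5.6135 × 0.971991 = -5.46
Short position value = −(long value) = A$5.46

A$5.46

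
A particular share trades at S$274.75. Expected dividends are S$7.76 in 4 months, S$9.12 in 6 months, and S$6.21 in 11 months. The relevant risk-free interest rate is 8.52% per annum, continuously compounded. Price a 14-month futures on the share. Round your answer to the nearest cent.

PV(dividends) I = 7.76·e^(−0.0852·4/12) + 9.12·e^(−0.0852·6/12) + 6.21·e^(−0.0852·11/12)
I = 7.5427 + 8.7396 + 5.7435 = 22.0258
F = (S − I)·e^(rT) = (274.75 − 22.0258) · e^(0.0852·14/12)
= 252.7242 · e^0.099400 = 252.7242 × 1.104508 = S$279.14

S$279.14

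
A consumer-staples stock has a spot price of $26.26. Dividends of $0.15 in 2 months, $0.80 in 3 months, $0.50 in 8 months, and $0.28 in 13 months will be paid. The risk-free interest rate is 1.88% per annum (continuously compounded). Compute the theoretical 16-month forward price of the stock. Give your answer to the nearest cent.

$25.17

PV(dividends) I = 0.15·e^(−0.0188·2/12) + 0.80·e^(−0.0188·3/12) + 0.50·e^(−0.0188·8/12) + 0.28·e^(−0.0188·13/12)
I = 0.1495 + 0.7962 + 0.4938 + 0.2744 = 1.7139
F = (S − I)·e^(rT) = (26.26 − 1.7139) · e^(0.0188·16/12)
= 24.5461 · e^0.025067 = 24.5461 × 1.025384 = $25.17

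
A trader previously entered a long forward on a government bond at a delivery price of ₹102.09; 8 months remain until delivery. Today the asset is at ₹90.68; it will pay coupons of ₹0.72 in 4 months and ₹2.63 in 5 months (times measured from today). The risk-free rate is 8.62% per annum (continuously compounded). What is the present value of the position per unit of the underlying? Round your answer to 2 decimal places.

-₹8.95

PV(remaining coupons) I = 0.72·e^(−0.0862·4/12) + 2.63·e^(−0.0862·5/12) = 3.2368
Current forward F = (S − I)·e^(rT) = (90.68 − 3.2368)·e^(0.0862·8/12) = 87.4432 × 1.059150 = 92.6155
Value (long) = (F − K)·e^(−rT) = (92.6155 − 102.09) × 0.944153 = -8.9454
Value = -₹8.95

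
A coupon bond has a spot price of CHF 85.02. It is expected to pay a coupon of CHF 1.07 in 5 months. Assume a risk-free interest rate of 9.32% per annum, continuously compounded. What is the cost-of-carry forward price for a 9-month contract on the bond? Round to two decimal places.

PV(coupons) I = 1.07·e^(−0.0932·5/12)
I = 1.0292
F = (S − I)·e^(rT) = (85.02 − 1.0292) · e^(0.0932·9/12)
= 83.9908 · e^0.069900 = 83.9908 × 1.072401 = CHF 90.07

CHF 90.07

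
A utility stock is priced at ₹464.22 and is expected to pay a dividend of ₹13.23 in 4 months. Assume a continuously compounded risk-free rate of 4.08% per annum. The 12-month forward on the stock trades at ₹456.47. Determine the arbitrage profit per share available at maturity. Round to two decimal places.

₹13.49 per share

PV(dividends) I = 13.23·e^(−0.0408·4/12) = 13.0513
Fair forward F* = (S − I)·e^(rT) = (464.22 − 13.0513)·e^0.040800 = 451.1687 × 1.041644 = 469.9572
Market ₹456.47 < fair 469.9572: forward underpriced → reverse cash-and-carry (short the stock, invest proceeds at r, pay the dividends, go long the forward).
Profit at T = |F_mkt − F*| = |456.47 − 469.9572| = ₹13.49 per share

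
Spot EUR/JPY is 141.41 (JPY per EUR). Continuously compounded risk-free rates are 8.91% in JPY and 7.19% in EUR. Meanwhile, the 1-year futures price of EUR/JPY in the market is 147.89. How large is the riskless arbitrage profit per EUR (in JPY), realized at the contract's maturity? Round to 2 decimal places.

Fair futures: F* = S·e^(carry·T), with carry = (r_JPY − r_EUR) = 0.0891 − 0.0719 = 0.0172
F* = 141.41 · e^(0.0172 × 1) = 141.41 · e^0.017200 = 141.41 × 1.017349 = 143.8633
Market 147.89 > fair 143.8633: forward overpriced → cash-and-carry (buy spot, short the forward).
At maturity, profit = |F_mkt − F*| = |147.89 − 143.8633| = 4.03 per EUR (in JPY)

4.03 per EUR (in JPY)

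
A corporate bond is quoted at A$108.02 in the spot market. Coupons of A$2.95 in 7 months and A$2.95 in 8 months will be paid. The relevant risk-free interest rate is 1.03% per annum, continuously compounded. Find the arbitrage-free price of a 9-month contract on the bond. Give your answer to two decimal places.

A$102.95

PV(coupons) I = 2.95·e^(−0.0103·7/12) + 2.95·e^(−0.0103·8/12)
I = 2.9323 + 2.9298 = 5.8621
F = (S − I)·e^(rT) = (108.02 − 5.8621) · e^(0.0103·9/12)
= 102.1579 · e^0.007725 = 102.1579 × 1.007755 = A$102.95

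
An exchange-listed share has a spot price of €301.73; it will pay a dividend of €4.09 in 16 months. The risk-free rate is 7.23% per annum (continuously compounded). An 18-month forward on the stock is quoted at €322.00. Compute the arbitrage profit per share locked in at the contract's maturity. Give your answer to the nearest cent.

PV(dividends) I = 4.09·e^(−0.0723·16/12) = 3.7141
Fair forward F* = (S − I)·e^(rT) = (301.73 − 3.7141)·e^0.108450 = 298.0159 × 1.114549 = 332.1533
Market €322.00 < fair 332.1533: forward underpriced → reverse cash-and-carry (short the stock, invest proceeds at r, pay the dividends, go long the forward).
Profit at T = |F_mkt − F*| = |322.00 − 332.1533| = €10.15 per share

€10.15 per share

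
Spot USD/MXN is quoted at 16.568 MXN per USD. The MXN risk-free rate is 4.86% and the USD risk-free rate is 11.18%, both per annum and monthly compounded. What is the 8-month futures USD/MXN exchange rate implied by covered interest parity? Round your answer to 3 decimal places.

By covered interest parity, F = S · (1+r_MXN/12)^(12T) / (1+r_USD/12)^(12T)
= 16.568 × 1.032863 / 1.077010 = 16.568 × 0.959010
F = 15.889 MXN per USD

15.889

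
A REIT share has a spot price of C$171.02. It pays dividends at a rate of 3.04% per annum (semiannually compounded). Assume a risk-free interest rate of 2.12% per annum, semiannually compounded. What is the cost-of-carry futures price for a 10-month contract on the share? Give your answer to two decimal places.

C$169.73

F = S · (1+r/2)^(2T) / (1+q/2)^(2T)
= 171.02 × 1.017729 / 1.025461 = 171.02 × 0.992460
F = C$169.73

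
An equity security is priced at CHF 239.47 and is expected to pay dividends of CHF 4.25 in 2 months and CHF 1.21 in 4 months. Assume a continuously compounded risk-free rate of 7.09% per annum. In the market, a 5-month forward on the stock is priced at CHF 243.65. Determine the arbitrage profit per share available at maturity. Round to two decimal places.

PV(dividends) I = 4.25·e^(−0.0709·2/12) + 1.21·e^(−0.0709·4/12) = 5.3818
Fair forward F* = (S − I)·e^(rT) = (239.47 − 5.3818)·e^0.029542 = 234.0882 × 1.029983 = 241.1069
Market CHF 243.65 > fair 241.1069: forward overpriced → cash-and-carry (borrow at r, buy the stock and collect the dividends, short the forward).
Profit at T = |F_mkt − F*| = |243.65 − 241.1069| = CHF 2.54 per share

CHF 2.54 per share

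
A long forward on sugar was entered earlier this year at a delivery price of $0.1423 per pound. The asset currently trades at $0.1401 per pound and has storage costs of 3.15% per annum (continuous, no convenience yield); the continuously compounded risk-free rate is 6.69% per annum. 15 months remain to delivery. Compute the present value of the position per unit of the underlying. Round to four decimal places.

$0.0148 per pound

Current fair forward for the remaining 15 months: F = S·e^((r + u)·T), (r + u) = 0.0669 + 0.0315 = 0.0984
F = 0.1401 · e^(0.0984 × 15/12) = 0.1401 × 1.130884 = 0.1584
Value of long forward = (F − K)·e^(−rT) = (0.1584 − 0.1423) · e^(−0.0669·15/12)
= 0.0161 × 0.919776 = 0.0148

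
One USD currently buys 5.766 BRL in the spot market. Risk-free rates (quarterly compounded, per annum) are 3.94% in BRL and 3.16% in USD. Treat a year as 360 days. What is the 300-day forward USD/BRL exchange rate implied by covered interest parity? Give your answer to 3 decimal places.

By covered interest parity, F = S · (1+r_BRL/4)^(4T) / (1+r_USD/4)^(4T)
= 5.766 × 1.033212 / 1.026577 = 5.766 × 1.006463
F = 5.803 BRL per USD

5.803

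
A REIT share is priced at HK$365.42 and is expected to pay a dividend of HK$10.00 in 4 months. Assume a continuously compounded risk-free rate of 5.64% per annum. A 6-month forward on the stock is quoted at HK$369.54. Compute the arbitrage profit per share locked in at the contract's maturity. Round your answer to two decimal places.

PV(dividends) I = 10.00·e^(−0.0564·4/12) = 9.8138
Fair forward F* = (S − I)·e^(rT) = (365.42 − 9.8138)·e^0.028200 = 355.6062 × 1.028601 = 365.7769
Market HK$369.54 > fair 365.7769: forward overpriced → cash-and-carry (borrow at r, buy the stock and collect the dividends, short the forward).
Profit at T = |F_mkt − F*| = |369.54 − 365.7769| = HK$3.76 per share

HK$3.76 per share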